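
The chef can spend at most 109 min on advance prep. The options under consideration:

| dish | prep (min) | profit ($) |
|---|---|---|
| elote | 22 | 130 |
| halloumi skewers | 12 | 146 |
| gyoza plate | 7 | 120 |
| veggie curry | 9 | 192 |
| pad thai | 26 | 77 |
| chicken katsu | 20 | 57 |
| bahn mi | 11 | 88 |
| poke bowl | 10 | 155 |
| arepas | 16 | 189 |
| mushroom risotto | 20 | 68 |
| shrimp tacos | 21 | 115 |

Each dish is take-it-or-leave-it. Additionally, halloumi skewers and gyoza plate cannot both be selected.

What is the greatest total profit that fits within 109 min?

1015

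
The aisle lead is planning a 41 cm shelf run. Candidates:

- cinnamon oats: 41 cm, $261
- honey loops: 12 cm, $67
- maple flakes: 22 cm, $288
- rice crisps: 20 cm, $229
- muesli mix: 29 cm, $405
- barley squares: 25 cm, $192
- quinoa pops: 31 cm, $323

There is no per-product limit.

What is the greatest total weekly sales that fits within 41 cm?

472

Density check — muesli mix 13.97, maple flakes 13.09, rice crisps 11.45, quinoa pops 10.42 are the best per cm.
Best packing: honey loops + muesli mix — 41 cm, 472 total.
That's the maximum — no swap from here does better than 472.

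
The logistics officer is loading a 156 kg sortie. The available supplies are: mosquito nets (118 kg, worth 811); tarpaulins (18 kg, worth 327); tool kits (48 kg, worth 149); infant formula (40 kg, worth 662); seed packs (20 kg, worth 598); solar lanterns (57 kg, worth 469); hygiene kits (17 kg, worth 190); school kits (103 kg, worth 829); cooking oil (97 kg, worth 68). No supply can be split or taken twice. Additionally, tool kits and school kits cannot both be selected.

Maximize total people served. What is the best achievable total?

2246

The ratio ordering already packs tightly: tarpaulins + infant formula + seed packs + solar lanterns + hygiene kits, 152 kg, 2246.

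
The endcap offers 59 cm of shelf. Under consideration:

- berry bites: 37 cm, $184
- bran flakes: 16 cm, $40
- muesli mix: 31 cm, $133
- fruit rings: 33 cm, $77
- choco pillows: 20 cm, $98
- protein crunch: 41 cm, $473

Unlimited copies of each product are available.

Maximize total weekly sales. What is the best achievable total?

The ratio ordering already packs tightly: bran flakes + protein crunch, 57 cm, 513.

513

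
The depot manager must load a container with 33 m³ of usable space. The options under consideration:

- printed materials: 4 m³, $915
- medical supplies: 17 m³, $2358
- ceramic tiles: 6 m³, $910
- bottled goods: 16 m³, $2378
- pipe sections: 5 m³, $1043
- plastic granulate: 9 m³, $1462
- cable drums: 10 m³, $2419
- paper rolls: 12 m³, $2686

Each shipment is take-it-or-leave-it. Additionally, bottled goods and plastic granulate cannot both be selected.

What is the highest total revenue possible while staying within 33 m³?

7063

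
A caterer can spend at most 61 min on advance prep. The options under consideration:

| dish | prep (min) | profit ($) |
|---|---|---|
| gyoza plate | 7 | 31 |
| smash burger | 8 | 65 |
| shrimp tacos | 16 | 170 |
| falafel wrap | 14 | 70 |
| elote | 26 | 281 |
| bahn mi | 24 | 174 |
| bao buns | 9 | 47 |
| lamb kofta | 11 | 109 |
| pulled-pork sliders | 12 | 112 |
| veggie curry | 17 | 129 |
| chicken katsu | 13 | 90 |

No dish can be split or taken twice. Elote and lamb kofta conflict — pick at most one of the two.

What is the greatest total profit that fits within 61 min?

594

Gyoza plate + shrimp tacos + elote + pulled-pork sliders uses 61 of the 61 min and totals 594.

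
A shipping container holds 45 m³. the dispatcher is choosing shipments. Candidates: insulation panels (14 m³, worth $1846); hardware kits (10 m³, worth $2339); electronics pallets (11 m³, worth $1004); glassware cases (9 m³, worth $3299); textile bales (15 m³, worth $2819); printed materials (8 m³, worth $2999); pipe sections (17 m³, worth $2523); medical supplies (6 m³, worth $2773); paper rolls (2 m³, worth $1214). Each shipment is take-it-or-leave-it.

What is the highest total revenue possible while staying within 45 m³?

13104

The ratio heuristic lands on hardware kits + glassware cases + printed materials + medical supplies + paper rolls (12624) but leaves 10 m³ idle.
Dropping hardware kits frees 10 m³; slotting in textile bales (15 m³) lifts the total to 13104 at 40 m³.
Every other selection either busts 45 m³ or fails to beat 13104.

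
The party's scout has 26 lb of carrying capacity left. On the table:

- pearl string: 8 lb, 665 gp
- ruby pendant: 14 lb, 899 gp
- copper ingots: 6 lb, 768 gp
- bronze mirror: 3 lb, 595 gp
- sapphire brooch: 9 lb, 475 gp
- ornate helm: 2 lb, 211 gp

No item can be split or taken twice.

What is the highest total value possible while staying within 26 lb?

By value per lb: bronze mirror 198.33, copper ingots 128.00, ornate helm 105.50, pearl string 83.12 lead.
Taking the top-ratio items first gives pearl string + copper ingots + bronze mirror + ornate helm for 2239 (19 lb).
Replace ornate helm with sapphire brooch: the trade gains 264 net, giving 2503 at 26 lb.

2503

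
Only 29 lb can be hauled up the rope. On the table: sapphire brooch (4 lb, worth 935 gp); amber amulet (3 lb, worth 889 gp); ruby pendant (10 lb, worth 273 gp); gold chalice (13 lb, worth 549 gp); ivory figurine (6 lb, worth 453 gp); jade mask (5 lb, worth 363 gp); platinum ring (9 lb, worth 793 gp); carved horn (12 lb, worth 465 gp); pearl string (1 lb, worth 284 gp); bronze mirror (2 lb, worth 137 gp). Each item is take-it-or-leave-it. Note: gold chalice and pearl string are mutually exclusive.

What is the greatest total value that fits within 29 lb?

By value per lb: amber amulet 296.33, pearl string 284.00, sapphire brooch 233.75 lead.
Taking sapphire brooch + amber amulet + ivory figurine + jade mask + platinum ring + pearl string: 28 lb used, 3717 in value.

3717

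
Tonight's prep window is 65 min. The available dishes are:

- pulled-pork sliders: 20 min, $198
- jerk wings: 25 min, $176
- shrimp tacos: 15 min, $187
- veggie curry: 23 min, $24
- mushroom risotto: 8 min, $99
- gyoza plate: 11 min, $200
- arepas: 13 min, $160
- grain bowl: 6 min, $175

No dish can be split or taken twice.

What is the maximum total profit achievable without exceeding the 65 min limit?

920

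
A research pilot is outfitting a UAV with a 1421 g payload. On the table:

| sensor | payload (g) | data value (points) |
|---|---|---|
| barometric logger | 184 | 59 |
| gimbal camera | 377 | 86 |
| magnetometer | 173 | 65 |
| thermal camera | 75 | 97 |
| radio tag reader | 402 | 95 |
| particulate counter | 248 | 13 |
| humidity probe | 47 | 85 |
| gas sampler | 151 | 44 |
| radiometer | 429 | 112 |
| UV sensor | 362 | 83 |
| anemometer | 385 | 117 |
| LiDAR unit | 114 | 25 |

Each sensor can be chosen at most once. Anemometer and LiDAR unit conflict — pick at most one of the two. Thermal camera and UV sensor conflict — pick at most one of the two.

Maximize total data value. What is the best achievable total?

The ratio ordering already packs tightly: barometric logger + magnetometer + thermal camera + radio tag reader + humidity probe + gas sampler + anemometer, 1417 g, 562.
Nothing else feasible within 1421 g beats 562.

562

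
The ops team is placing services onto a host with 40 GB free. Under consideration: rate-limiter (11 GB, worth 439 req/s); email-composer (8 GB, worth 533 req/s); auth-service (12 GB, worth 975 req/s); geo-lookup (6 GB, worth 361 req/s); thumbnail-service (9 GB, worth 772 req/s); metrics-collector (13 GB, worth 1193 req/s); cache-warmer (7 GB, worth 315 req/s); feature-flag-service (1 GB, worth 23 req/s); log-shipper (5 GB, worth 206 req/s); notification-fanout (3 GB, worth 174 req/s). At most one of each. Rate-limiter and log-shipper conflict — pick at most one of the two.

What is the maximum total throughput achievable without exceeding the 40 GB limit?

3301

By throughput per GB: metrics-collector 91.77, thumbnail-service 85.78, auth-service 81.25, email-composer 66.62 lead.
Taking auth-service + geo-lookup + thumbnail-service + metrics-collector: 40 GB used, 3301 in throughput.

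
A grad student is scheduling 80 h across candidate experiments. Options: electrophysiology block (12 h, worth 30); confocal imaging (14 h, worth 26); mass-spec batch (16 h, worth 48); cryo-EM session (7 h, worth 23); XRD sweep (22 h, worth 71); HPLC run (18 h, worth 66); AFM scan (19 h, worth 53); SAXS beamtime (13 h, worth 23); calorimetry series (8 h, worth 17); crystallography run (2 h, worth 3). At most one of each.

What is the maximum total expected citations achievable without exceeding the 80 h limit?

Ranking by ratio (expected citations/h): HPLC run 3.67, cryo-EM session 3.29, XRD sweep 3.23.
The ratio heuristic lands on electrophysiology block + mass-spec batch + cryo-EM session + XRD sweep + HPLC run + crystallography run (241) but leaves 3 h idle.
The 16 h tied up in mass-spec batch is better spent on AFM scan — total rises to 246 (80 h).
Every other selection either busts 80 h or fails to beat 246.

246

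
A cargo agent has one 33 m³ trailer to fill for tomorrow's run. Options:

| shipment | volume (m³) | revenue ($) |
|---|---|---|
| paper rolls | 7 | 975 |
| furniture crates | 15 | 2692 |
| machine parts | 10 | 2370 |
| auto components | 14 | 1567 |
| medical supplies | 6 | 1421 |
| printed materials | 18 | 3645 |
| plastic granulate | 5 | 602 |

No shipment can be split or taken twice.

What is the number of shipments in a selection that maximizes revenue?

Best achievable revenue is 6617.
machine parts + printed materials + plastic granulate hits 6617 at 33 m³.
Every optimal selection uses 3 shipments.

3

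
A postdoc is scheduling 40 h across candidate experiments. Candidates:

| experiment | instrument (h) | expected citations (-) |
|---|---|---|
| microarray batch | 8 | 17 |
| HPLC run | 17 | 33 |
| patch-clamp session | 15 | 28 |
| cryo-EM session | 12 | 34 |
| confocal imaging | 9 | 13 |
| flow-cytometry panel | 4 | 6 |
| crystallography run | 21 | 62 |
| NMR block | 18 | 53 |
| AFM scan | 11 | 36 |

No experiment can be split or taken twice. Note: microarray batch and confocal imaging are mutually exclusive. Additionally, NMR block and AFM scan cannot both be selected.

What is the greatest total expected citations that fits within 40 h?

Density check — AFM scan 3.27, crystallography run 2.95, NMR block 2.94, cryo-EM session 2.83 are the best per h.
Best packing: crystallography run + NMR block — 39 h, 115 total.
Nothing else feasible within 40 h beats 115.

115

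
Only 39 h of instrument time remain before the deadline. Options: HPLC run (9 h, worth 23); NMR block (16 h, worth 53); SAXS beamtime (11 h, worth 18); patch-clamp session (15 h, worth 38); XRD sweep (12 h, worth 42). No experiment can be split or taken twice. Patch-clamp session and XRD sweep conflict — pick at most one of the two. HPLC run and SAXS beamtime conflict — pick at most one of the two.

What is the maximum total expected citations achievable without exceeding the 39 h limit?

118

The ratio ordering already packs tightly: HPLC run + NMR block + XRD sweep, 37 h, 118.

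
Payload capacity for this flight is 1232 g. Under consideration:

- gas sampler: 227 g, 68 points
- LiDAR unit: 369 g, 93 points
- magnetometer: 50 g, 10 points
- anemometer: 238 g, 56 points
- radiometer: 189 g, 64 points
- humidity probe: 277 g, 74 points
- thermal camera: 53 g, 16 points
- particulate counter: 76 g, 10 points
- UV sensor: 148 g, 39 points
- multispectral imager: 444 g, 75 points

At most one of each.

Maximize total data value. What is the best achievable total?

338

Taking the top-ratio sensors first gives gas sampler + magnetometer + anemometer + radiometer + humidity probe + thermal camera + UV sensor for 327 (1182 g).
Replace magnetometer and anemometer and thermal camera with LiDAR unit: the trade gains 11 net, giving 338 at 1210 g.
Next best is gas sampler + LiDAR unit + anemometer + radiometer + thermal camera + UV sensor at 336 (1224 g) — short by 2.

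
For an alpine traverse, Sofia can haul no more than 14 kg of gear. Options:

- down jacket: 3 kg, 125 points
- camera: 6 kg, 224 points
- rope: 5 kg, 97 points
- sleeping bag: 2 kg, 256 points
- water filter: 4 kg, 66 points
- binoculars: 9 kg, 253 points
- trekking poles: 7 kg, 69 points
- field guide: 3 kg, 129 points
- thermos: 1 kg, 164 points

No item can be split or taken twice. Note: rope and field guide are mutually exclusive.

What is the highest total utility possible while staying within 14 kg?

773

Best packing: camera + sleeping bag + field guide + thermos — 12 kg, 773 total.
The closest alternative, down jacket + camera + sleeping bag + thermos, reaches only 769.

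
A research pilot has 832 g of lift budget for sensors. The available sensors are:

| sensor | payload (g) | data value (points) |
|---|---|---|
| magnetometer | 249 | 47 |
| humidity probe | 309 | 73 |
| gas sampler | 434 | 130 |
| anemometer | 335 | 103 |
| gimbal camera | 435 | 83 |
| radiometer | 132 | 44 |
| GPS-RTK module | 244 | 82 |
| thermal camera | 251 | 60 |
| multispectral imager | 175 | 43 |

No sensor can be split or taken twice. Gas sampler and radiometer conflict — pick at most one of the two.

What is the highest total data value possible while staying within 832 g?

245

The ratio heuristic lands on anemometer + radiometer + GPS-RTK module (229) but leaves 121 g idle.
The 132 g tied up in radiometer is better spent on thermal camera — total rises to 245 (830 g).
Next best is gas sampler + anemometer at 233 (769 g) — short by 12.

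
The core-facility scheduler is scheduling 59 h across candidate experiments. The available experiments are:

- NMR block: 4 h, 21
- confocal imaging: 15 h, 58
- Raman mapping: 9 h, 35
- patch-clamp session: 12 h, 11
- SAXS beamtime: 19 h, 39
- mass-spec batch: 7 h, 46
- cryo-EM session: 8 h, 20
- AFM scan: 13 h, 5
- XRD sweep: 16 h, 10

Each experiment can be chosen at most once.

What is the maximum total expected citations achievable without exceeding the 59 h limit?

Greedy by ratio would take NMR block + confocal imaging + Raman mapping + patch-clamp session + mass-spec batch + cryo-EM session: 55 h used, total 191.
The 20 h tied up in patch-clamp session and cryo-EM session is better spent on SAXS beamtime — total rises to 199 (54 h).
Next best is confocal imaging + Raman mapping + SAXS beamtime + mass-spec batch + cryo-EM session at 198 (58 h) — short by 1.

199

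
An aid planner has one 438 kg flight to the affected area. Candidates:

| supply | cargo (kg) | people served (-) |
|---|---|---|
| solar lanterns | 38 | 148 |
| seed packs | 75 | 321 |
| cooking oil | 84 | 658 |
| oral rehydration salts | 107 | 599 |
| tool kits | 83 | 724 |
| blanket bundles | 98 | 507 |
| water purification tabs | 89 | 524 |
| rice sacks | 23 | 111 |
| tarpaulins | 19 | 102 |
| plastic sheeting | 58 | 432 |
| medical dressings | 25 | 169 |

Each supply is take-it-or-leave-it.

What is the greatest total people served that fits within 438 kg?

3014

Filling by ratio: solar lanterns + cooking oil + tool kits + water purification tabs + rice sacks + tarpaulins + plastic sheeting + medical dressings for 2868, with 19 kg left unused.
The 80 kg tied up in solar lanterns and rice sacks and tarpaulins is better spent on blanket bundles — total rises to 3014 (437 kg).
The closest alternative, cooking oil + tool kits + blanket bundles + water purification tabs + rice sacks + plastic sheeting, reaches only 2956.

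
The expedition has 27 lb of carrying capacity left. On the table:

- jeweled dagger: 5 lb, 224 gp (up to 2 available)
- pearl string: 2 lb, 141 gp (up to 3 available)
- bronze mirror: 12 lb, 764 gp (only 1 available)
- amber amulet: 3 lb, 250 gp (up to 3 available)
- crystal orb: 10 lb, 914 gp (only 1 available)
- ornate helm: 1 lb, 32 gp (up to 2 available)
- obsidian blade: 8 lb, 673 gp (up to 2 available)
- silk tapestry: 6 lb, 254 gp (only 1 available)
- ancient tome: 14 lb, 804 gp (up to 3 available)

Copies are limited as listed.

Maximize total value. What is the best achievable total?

2337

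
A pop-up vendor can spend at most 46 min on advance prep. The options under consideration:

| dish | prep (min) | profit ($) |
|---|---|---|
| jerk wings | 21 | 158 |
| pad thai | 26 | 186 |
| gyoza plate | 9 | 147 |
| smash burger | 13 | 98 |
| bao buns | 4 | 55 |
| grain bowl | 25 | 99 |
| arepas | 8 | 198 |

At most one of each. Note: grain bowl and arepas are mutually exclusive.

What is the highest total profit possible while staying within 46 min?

558

The ratio heuristic lands on gyoza plate + smash burger + bao buns + arepas (498) but leaves 12 min idle.
Dropping smash burger frees 13 min; slotting in jerk wings (21 min) lifts the total to 558 at 42 min.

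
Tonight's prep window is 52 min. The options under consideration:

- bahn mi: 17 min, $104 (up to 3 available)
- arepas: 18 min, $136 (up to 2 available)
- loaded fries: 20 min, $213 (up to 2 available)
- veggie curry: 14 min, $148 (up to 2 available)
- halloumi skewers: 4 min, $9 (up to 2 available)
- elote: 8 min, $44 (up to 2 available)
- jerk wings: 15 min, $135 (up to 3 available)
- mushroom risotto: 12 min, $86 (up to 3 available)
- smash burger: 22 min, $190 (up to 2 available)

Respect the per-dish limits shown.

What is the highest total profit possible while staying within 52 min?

518

A density-first pass picks 2×loaded fries + mushroom risotto — 512 at 52 min.
Replace loaded fries and mushroom risotto with 2×veggie curry + halloumi skewers: the trade gains 6 net, giving 518 at 52 min.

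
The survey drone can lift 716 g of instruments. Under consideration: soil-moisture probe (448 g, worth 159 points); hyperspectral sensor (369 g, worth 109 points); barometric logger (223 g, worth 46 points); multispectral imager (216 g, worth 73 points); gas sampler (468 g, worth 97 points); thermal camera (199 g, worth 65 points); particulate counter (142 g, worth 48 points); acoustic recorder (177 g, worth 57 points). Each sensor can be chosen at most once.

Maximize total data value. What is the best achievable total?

232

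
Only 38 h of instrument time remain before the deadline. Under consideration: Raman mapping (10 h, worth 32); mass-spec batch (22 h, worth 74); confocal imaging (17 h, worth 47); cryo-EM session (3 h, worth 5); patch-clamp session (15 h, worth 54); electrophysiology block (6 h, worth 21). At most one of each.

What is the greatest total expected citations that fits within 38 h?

128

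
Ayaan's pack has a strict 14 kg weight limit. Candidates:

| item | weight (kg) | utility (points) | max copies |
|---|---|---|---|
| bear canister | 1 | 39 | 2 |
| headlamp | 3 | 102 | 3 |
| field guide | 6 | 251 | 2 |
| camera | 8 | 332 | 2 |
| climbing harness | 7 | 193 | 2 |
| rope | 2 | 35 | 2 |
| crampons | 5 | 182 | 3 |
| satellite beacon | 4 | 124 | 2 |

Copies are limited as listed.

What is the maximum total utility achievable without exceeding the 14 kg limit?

Density check — field guide 41.83, camera 41.50, bear canister 39.00 are the best per kg.
A density-first pass picks 2×bear canister + 2×field guide — 580 at 14 kg.
The 8 kg tied up in 2×bear canister and field guide is better spent on camera — total rises to 583 (14 kg).

583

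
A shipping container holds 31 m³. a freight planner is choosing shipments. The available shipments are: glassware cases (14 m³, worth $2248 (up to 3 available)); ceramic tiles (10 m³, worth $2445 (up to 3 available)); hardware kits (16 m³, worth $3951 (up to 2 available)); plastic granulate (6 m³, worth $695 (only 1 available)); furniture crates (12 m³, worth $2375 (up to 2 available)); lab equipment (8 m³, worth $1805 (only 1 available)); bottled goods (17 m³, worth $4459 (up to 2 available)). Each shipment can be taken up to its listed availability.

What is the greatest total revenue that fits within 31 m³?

By revenue per m³: bottled goods 262.29, hardware kits 246.94, ceramic tiles 244.50 lead.
A density-first pass picks ceramic tiles + bottled goods — 6904 at 27 m³.
Replace bottled goods with 2×ceramic tiles: the trade gains 431 net, giving 7335 at 30 m³.
Every other selection either busts 31 m³ or exceeds an availability limit or fails to beat 7335.

7335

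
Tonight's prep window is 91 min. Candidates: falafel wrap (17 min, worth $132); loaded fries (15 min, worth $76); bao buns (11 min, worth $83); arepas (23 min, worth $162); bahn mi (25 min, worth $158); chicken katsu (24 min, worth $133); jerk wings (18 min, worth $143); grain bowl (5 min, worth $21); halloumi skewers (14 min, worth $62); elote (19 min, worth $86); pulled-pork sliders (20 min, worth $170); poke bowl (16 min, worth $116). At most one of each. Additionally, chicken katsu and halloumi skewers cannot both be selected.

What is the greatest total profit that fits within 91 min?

Density check — pulled-pork sliders 8.50, jerk wings 7.94, falafel wrap 7.76, bao buns 7.55 are the best per min.
Taking the top-ratio dishes first gives falafel wrap + bao buns + jerk wings + grain bowl + pulled-pork sliders + poke bowl for 665 (87 min).
The 21 min tied up in grain bowl and poke bowl is better spent on arepas — total rises to 690 (89 min).
Every other selection either busts 91 min or breaks a pairing rule or fails to beat 690.

690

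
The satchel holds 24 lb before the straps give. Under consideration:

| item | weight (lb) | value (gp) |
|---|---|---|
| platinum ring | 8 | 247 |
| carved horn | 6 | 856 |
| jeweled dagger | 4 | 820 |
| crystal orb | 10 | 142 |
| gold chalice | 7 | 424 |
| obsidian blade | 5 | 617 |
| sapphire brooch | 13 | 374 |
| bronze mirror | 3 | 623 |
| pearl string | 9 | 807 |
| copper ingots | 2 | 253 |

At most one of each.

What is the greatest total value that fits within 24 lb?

Density check — bronze mirror 207.67, jeweled dagger 205.00, carved horn 142.67, copper ingots 126.50 are the best per lb.
Taking the top-ratio items first gives carved horn + jeweled dagger + obsidian blade + bronze mirror + copper ingots for 3169 (20 lb).
Replace obsidian blade with pearl string: the trade gains 190 net, giving 3359 at 24 lb.
An exhaustive check of the 1024 subsets confirms 3359.

3359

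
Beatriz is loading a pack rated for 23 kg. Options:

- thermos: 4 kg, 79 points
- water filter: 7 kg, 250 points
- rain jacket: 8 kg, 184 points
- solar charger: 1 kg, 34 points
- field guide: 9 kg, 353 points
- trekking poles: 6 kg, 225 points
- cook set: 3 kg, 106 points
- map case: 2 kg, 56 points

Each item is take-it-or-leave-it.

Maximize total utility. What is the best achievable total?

862

Water filter + solar charger + field guide + trekking poles uses 23 of the 23 kg and totals 862.
An exhaustive check of the 256 subsets confirms 862.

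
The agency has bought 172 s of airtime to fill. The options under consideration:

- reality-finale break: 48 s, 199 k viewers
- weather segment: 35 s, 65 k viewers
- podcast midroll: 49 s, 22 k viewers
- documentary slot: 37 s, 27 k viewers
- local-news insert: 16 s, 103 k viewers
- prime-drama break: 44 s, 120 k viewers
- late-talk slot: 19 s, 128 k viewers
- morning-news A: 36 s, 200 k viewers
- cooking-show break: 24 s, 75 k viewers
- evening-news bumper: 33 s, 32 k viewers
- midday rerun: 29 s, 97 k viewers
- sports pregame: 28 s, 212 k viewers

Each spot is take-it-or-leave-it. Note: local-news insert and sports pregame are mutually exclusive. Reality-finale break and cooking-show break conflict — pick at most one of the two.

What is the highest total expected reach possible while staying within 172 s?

Density check — sports pregame 7.57, late-talk slot 6.74, local-news insert 6.44, morning-news A 5.56 are the best per s.
Reality-finale break + late-talk slot + morning-news A + midday rerun + sports pregame uses 160 of the 172 s and totals 836.
The closest alternative, reality-finale break + weather segment + late-talk slot + morning-news A + sports pregame, reaches only 804.

836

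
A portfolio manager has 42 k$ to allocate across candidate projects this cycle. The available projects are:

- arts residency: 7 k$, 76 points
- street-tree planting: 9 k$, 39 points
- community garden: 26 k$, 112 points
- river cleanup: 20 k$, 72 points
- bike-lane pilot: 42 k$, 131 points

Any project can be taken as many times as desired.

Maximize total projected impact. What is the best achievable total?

By projected impact per k$: arts residency 10.86, street-tree planting 4.33, community garden 4.31, river cleanup 3.60 lead.
6×arts residency uses 42 of the 42 k$ and totals 456.

456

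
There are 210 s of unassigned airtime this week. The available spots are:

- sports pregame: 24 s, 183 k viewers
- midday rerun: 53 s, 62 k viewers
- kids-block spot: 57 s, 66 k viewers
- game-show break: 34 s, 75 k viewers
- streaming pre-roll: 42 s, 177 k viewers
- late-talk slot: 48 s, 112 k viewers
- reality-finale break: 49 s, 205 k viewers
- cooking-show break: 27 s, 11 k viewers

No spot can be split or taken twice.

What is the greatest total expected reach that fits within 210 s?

752

Best packing: sports pregame + game-show break + streaming pre-roll + late-talk slot + reality-finale break — 197 s, 752 total.
Next best is sports pregame + kids-block spot + game-show break + streaming pre-roll + reality-finale break at 706 (206 s) — short by 46.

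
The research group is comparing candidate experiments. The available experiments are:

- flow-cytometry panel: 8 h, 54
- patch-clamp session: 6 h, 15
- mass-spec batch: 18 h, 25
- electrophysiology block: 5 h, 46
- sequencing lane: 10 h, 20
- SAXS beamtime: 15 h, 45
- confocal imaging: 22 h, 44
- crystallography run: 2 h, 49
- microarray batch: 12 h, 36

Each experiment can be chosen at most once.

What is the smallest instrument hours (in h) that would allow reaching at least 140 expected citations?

15

Need the lightest bundle worth ≥ 140.
flow-cytometry panel + electrophysiology block + crystallography run reaches 149 using 15 h.
No combination under 15 h hits 140.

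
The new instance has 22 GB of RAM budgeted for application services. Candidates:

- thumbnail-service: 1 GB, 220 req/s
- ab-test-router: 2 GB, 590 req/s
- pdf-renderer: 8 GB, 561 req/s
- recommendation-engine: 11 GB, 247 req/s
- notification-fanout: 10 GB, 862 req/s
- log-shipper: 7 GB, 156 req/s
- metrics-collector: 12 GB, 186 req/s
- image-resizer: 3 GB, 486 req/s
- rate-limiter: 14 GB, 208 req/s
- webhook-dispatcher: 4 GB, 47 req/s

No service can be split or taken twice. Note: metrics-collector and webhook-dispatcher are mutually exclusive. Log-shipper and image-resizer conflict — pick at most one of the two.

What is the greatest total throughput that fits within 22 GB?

2233

The ratio heuristic lands on thumbnail-service + ab-test-router + notification-fanout + image-resizer + webhook-dispatcher (2205) but leaves 2 GB idle.
Replace image-resizer and webhook-dispatcher with pdf-renderer: the trade gains 28 net, giving 2233 at 21 GB.
No other feasible combination exceeds 2233.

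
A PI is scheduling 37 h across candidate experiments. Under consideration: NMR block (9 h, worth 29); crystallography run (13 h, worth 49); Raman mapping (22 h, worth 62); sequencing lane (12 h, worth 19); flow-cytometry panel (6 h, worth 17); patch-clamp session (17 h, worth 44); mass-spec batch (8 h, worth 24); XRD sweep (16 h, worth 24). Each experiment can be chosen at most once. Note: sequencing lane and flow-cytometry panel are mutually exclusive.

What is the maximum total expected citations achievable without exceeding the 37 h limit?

By expected citations per h: crystallography run 3.77, NMR block 3.22, mass-spec batch 3.00, flow-cytometry panel 2.83 lead.
The ratio ordering already packs tightly: NMR block + crystallography run + flow-cytometry panel + mass-spec batch, 36 h, 119.
Every other selection either busts 37 h or breaks a pairing rule or fails to beat 119.

119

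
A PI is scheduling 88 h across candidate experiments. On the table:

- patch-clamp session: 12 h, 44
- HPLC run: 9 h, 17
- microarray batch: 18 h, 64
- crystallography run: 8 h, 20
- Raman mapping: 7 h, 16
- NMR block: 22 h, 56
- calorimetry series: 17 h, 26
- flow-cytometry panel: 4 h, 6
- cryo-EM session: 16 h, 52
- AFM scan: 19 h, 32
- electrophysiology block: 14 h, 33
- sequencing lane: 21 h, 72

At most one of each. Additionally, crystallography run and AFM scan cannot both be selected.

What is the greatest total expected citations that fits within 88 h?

281

Taking the top-ratio experiments first gives patch-clamp session + microarray batch + crystallography run + Raman mapping + flow-cytometry panel + cryo-EM session + sequencing lane for 274 (86 h).
The 12 h tied up in crystallography run and flow-cytometry panel is better spent on electrophysiology block — total rises to 281 (88 h).
Runner-up patch-clamp session + HPLC run + microarray batch + crystallography run + flow-cytometry panel + cryo-EM session + sequencing lane tops out at 275.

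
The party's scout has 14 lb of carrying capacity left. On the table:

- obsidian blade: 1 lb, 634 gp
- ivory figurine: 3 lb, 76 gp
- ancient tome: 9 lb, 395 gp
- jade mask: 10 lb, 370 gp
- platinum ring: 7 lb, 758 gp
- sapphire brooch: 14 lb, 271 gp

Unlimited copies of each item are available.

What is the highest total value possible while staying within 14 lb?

8876

Taking 14×obsidian blade: 14 lb used, 8876 in value.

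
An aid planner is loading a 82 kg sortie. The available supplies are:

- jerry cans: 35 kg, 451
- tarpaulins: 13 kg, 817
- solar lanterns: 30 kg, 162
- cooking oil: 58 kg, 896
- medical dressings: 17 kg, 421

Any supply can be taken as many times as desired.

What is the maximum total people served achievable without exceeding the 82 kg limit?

4902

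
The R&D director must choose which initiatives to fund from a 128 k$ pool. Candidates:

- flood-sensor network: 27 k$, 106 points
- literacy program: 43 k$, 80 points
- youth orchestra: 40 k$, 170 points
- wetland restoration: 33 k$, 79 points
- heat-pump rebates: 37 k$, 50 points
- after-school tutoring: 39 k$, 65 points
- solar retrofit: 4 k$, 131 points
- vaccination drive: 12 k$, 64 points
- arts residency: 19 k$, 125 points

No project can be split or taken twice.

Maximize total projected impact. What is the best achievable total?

A density-first pass picks flood-sensor network + youth orchestra + solar retrofit + vaccination drive + arts residency — 596 at 102 k$.
Replace vaccination drive with wetland restoration: the trade gains 15 net, giving 611 at 123 k$.
Next best is flood-sensor network + youth orchestra + solar retrofit + vaccination drive + arts residency at 596 (102 k$) — short by 15.

611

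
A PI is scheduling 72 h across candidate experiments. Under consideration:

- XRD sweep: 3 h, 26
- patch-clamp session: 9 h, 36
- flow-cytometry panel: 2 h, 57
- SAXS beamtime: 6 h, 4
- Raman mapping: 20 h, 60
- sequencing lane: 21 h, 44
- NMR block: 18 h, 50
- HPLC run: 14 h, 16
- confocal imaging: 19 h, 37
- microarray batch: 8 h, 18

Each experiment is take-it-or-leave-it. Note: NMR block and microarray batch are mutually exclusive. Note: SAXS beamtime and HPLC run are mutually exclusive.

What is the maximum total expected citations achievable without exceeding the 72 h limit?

266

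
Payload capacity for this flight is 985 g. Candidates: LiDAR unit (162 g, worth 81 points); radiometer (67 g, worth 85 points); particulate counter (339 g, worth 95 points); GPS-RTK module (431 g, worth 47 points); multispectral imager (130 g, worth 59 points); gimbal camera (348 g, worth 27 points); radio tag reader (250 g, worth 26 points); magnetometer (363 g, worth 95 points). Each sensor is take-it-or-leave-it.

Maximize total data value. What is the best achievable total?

356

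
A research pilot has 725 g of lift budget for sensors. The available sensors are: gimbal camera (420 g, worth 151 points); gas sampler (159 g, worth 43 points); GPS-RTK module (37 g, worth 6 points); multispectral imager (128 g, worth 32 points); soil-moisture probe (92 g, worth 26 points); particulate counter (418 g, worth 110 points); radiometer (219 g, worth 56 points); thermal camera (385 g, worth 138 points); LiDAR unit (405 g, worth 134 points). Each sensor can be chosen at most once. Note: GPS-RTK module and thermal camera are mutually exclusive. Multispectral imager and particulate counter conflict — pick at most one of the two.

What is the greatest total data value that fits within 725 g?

Gimbal camera + gas sampler + multispectral imager uses 707 of the 725 g and totals 226.

226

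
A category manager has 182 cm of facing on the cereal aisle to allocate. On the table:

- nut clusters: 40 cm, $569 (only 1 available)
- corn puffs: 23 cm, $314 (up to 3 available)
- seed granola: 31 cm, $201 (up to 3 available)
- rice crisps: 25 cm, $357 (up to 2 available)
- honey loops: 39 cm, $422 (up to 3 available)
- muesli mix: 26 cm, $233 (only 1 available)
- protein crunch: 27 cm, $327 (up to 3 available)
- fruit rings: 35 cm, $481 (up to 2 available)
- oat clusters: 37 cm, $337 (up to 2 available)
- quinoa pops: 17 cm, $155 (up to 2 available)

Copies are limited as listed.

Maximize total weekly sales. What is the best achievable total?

2516

Filling by ratio: nut clusters + 2×rice crisps + 2×fruit rings + quinoa pops for 2400, with 5 cm left unused.
Dropping rice crisps and quinoa pops frees 42 cm; slotting in 2×corn puffs (46 cm) lifts the total to 2516 at 181 cm.
The spare 1 cm is too small for any remaining product, and no exchange beats 2516.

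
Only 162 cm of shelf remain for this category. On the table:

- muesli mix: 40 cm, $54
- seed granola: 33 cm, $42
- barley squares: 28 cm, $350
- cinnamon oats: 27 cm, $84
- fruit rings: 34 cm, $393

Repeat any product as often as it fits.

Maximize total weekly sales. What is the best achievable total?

1879

Taking the top-ratio products first gives 5×barley squares for 1750 (140 cm).
Replace 3×barley squares with 3×fruit rings: the trade gains 129 net, giving 1879 at 158 cm.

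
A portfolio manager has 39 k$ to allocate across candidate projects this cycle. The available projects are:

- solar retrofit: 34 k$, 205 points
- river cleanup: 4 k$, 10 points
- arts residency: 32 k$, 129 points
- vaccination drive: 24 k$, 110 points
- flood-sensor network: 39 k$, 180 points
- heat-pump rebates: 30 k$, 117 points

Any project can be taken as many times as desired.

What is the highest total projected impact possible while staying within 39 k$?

215

Ranking by ratio (projected impact/k$): solar retrofit 6.03, flood-sensor network 4.62, vaccination drive 4.58.
Solar retrofit + river cleanup uses 38 of the 39 k$ and totals 215.
No other feasible combination exceeds 215.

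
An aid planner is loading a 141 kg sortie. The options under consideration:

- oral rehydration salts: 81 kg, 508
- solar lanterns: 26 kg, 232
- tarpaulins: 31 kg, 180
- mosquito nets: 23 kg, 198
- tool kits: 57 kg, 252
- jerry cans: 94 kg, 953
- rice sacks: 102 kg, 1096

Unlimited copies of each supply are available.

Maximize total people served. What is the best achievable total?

1349

By people served per kg: rice sacks 10.75, jerry cans 10.14, solar lanterns 8.92, mosquito nets 8.61 lead.
Greedy by ratio would take solar lanterns + rice sacks: 128 kg used, total 1328.
The 128 kg tied up in solar lanterns and rice sacks is better spent on 2×mosquito nets + jerry cans — total rises to 1349 (140 kg).
The spare 1 kg is too small for any remaining supply, and no exchange beats 1349.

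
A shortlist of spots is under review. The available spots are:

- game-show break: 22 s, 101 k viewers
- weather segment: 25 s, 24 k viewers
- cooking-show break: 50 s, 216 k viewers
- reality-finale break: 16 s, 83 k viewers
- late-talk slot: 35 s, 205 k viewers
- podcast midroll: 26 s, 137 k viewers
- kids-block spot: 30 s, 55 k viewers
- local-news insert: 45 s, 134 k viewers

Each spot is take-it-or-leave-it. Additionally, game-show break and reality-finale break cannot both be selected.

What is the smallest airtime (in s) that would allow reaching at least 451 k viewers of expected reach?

Minimise s subject to total expected reach ≥ 451.
game-show break + cooking-show break + podcast midroll: 454 expected reach at 98 s.
No combination under 98 s hits 451.

98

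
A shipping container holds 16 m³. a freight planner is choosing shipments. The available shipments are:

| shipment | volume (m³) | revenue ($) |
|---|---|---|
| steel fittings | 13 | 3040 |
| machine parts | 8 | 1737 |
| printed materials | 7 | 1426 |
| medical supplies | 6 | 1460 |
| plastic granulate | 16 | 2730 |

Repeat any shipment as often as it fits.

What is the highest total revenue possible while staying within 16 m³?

3474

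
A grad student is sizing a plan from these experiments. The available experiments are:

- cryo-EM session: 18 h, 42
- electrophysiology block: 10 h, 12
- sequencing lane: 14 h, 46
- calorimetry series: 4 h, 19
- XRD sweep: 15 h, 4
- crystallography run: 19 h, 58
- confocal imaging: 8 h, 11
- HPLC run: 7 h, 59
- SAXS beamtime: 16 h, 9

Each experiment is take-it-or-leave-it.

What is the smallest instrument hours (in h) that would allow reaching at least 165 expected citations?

43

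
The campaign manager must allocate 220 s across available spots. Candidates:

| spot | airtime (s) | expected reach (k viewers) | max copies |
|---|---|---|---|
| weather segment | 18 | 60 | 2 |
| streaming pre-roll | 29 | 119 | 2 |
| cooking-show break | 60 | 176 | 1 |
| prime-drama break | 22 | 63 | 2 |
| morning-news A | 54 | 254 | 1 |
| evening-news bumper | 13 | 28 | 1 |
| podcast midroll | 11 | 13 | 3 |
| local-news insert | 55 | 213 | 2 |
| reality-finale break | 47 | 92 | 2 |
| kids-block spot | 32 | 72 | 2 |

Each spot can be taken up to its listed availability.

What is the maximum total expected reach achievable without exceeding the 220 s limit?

Greedy by ratio would take 2×weather segment + 2×streaming pre-roll + morning-news A + evening-news bumper + local-news insert: 216 s used, total 853.
Reworking the packing: streaming pre-roll + prime-drama break + morning-news A + 2×local-news insert uses 215 s and improves the total to 862.
That's the maximum — no swap from here does better than 862.

862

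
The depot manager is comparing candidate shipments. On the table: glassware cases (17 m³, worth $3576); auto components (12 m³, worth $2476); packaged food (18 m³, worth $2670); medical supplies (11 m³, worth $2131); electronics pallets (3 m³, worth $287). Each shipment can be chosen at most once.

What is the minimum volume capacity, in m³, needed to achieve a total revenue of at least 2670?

15

Need the lightest bundle worth ≥ 2670.
auto components + electronics pallets reaches 2763 using 15 m³.
Any bundle with less than 15 m³ falls short of 2670.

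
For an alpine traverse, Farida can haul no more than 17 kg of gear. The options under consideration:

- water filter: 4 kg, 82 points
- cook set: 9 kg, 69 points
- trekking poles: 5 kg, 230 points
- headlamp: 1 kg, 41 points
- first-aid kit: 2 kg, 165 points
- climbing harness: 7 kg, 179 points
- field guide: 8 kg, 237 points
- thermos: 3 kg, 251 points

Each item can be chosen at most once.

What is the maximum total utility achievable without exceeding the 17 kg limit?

By utility per kg: thermos 83.67, first-aid kit 82.50, trekking poles 46.00, headlamp 41.00 lead.
The ratio heuristic lands on water filter + trekking poles + headlamp + first-aid kit + thermos (769) but leaves 2 kg idle.
The 5 kg tied up in water filter and headlamp is better spent on climbing harness — total rises to 825 (17 kg).

825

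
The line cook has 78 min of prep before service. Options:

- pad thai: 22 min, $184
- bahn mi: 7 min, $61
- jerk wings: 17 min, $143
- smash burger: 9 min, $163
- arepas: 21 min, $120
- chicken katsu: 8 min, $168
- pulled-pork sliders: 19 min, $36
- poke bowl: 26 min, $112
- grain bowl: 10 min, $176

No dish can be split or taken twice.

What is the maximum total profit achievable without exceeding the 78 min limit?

The ratio ordering already packs tightly: pad thai + bahn mi + jerk wings + smash burger + chicken katsu + grain bowl, 73 min, 895.

895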